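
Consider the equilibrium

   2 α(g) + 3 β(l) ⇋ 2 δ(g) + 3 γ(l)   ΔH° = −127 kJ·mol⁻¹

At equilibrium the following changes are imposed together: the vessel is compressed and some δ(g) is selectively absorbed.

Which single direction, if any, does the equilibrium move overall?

Gas moles: reactants 2, products 2. Δn_gas = 0, so a volume change leaves Q equal to K — no shift from this change.
Removing δ (g), a product, drives the reaction to the right.
Only the nonzero effect(s) matter; the net shift is to the right.

right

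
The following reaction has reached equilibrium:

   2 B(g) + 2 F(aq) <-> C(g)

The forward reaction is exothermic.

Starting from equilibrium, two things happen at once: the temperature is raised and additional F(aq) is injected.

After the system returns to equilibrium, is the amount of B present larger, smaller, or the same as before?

cannot be determined

The forward reaction is exothermic. Raising T favours the endothermic direction — shift to the left.
Adding F (aq), a reactant, drives the reaction to the right.
The two effects oppose each other, so the net shift — and hence the change in B — cannot be determined from the given information.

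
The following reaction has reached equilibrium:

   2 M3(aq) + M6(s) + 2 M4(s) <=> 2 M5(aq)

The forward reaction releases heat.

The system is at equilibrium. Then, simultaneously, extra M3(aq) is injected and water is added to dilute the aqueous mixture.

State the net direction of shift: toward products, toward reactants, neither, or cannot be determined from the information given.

right

Adding M3 (aq), a reactant, drives the reaction to the right.
Dilution scales every aqueous concentration by the same factor. Δn_aq = 2 − 2 = 0, so Q is unchanged — no shift.
Only the nonzero effect(s) matter; the net shift is to the right.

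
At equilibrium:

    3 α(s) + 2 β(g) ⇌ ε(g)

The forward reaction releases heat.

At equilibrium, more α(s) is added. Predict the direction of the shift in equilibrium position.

no shift

α is a pure solid; its activity is 1 regardless of amount, so Q is unaffected — no shift from this change.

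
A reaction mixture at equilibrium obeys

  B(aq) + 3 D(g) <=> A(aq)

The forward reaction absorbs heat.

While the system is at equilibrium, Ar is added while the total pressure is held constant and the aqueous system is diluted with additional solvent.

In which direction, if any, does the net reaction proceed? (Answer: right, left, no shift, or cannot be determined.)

left

Adding inert gas at constant total pressure expands the volume and lowers every reacting partial pressure. With Δn_gas = 0 − 3 = -3, Q moves away from K toward the side with fewer gas moles, so the system shifts toward the side with more gas moles — to the left.
Dilution scales every aqueous concentration by the same factor. Δn_aq = 1 − 1 = 0, so Q is unchanged — no shift.
Only the nonzero effect(s) matter; the net shift is to the left.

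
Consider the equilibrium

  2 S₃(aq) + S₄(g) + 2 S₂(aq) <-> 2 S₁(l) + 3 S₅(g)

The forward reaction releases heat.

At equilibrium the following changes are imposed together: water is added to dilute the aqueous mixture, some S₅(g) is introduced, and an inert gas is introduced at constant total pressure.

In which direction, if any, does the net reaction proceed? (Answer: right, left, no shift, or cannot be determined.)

Dilution lowers every aqueous concentration by the same factor. Δn_aq = 0 − 4 = -4, so the system shifts toward the side with more dissolved moles — to the left.
Adding S₅ (g), a product, drives the reaction to the left.
Adding inert gas at constant total pressure expands the volume and lowers every reacting partial pressure. With Δn_gas = 3 − 1 = +2, Q moves away from K toward the side with fewer gas moles, so the system shifts toward the side with more gas moles — to the right.
The individual effects push in opposite directions; without quantitative information the net direction cannot be determined.

cannot be determined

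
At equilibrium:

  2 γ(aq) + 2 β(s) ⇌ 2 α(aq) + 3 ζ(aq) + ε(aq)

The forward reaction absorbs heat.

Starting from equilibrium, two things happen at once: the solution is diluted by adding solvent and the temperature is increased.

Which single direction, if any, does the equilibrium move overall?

Dilution lowers every aqueous concentration by the same factor. Δn_aq = 6 − 2 = +4, so the system shifts toward the side with more dissolved moles — to the right.
The forward reaction is endothermic. Raising T favours the endothermic direction — shift to the right.
All effects act in the same direction — net shift to the right.

right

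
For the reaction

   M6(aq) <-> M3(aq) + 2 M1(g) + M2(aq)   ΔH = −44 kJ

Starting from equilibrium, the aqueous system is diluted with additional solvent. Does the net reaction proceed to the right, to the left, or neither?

right

Dilution lowers every aqueous concentration by the same factor. Δn_aq = 2 − 1 = +1, so the system shifts toward the side with more dissolved moles — to the right.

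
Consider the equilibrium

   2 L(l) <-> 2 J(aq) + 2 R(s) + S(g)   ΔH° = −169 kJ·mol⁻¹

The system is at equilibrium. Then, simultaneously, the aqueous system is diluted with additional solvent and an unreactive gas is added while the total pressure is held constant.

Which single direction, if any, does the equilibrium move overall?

right

Dilution lowers every aqueous concentration by the same factor. Δn_aq = 2 − 0 = +2, so the system shifts toward the side with more dissolved moles — to the right.
Adding inert gas at constant total pressure expands the volume and lowers every reacting partial pressure. With Δn_gas = 1 − 0 = +1, Q moves away from K toward the side with fewer gas moles, so the system shifts toward the side with more gas moles — to the right.
All effects act in the same direction — net shift to the right.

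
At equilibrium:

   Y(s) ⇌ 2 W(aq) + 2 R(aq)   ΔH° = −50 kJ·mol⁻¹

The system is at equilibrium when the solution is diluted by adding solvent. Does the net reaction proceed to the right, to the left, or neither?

right

Dilution lowers every aqueous concentration by the same factor. Δn_aq = 4 − 0 = +4, so the system shifts toward the side with more dissolved moles — to the right.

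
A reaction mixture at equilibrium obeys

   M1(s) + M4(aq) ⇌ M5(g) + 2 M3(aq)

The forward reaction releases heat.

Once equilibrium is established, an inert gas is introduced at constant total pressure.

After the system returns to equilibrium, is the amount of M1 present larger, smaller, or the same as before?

Adding inert gas at constant total pressure expands the volume and lowers every reacting partial pressure. With Δn_gas = 1 − 0 = +1, Q moves away from K toward the side with fewer gas moles, so the system shifts toward the side with more gas moles — to the right.
The net shift is to the right. M1 is a reactant, so its amount decreases.

decreases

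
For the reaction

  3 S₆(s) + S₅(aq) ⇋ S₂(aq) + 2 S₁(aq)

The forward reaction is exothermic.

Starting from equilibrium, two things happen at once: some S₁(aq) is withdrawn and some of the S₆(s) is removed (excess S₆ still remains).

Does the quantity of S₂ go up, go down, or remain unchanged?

Removing S₁ (aq), a product, drives the reaction to the right.
S₆ is a pure solid; its activity is 1 regardless of amount, so Q is unaffected — no shift from this change.
The net shift is to the right. S₂ is a product, so its amount increases.

increases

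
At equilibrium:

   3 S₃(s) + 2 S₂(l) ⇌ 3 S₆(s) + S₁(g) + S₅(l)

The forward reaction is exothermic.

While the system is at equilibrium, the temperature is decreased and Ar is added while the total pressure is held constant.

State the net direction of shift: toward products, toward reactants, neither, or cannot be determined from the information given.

The forward reaction is exothermic. Lowering T favours the exothermic direction — shift to the right.
Adding inert gas at constant total pressure expands the volume and lowers every reacting partial pressure. With Δn_gas = 1 − 0 = +1, Q moves away from K toward the side with fewer gas moles, so the system shifts toward the side with more gas moles — to the right.
All effects act in the same direction — net shift to the right.

right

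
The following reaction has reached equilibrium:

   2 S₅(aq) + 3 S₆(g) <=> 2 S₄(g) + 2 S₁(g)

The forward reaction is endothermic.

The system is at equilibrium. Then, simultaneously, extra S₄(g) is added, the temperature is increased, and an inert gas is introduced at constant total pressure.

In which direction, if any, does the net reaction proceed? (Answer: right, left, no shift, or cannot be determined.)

Adding S₄ (g), a product, drives the reaction to the left.
The forward reaction is endothermic. Raising T favours the endothermic direction — shift to the right.
Adding inert gas at constant total pressure expands the volume and lowers every reacting partial pressure. With Δn_gas = 4 − 3 = +1, Q moves away from K toward the side with fewer gas moles, so the system shifts toward the side with more gas moles — to the right.
The individual effects push in opposite directions; without quantitative information the net direction cannot be determined.

cannot be determined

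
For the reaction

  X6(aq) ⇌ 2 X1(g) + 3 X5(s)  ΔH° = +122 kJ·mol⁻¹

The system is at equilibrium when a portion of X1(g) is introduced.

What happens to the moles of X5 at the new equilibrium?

decreases

Adding X1 (g), a product, drives the reaction to the left.
The net shift is to the left. X5 is a product, so its amount decreases.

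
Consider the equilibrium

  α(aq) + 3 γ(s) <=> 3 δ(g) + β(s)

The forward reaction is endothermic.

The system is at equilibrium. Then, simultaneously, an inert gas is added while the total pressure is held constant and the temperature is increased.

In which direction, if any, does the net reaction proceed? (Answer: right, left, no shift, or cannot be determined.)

right

Adding inert gas at constant total pressure expands the volume and lowers every reacting partial pressure. With Δn_gas = 3 − 0 = +3, Q moves away from K toward the side with fewer gas moles, so the system shifts toward the side with more gas moles — to the right.
The forward reaction is endothermic. Raising T favours the endothermic direction — shift to the right.
All effects act in the same direction — net shift to the right.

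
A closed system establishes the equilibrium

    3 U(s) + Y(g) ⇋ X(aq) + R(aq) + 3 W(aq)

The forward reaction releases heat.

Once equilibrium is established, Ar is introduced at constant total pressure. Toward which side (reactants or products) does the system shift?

Adding inert gas at constant total pressure expands the volume and lowers every reacting partial pressure. With Δn_gas = 0 − 1 = -1, Q moves away from K toward the side with fewer gas moles, so the system shifts toward the side with more gas moles — to the left.

left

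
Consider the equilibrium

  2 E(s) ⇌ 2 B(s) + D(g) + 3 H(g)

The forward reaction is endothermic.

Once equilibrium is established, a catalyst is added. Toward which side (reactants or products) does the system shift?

A catalyst speeds both forward and reverse rates equally; it changes neither Q nor K — no shift from this change.

no shift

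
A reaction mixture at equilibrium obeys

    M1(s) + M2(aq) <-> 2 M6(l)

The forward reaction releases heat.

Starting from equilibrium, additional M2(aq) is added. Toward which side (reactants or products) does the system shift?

right

Adding M2 (aq), a reactant, drives the reaction to the right.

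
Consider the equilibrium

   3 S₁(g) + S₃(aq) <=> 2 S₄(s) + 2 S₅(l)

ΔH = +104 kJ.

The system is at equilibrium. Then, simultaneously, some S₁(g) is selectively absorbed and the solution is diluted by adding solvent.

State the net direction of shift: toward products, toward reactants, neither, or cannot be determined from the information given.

left

Removing S₁ (g), a reactant, drives the reaction to the left.
Dilution lowers every aqueous concentration by the same factor. Δn_aq = 0 − 1 = -1, so the system shifts toward the side with more dissolved moles — to the left.
All effects act in the same direction — net shift to the left.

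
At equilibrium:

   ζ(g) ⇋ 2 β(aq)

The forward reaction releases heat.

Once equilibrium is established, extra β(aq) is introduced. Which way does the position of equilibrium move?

Adding β (aq), a product, drives the reaction to the left.

left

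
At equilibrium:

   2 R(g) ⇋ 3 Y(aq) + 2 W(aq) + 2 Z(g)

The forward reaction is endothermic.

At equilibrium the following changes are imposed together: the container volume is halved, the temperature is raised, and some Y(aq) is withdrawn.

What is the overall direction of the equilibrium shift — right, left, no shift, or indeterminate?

right

Gas moles: reactants 2, products 2. Δn_gas = 0, so a volume change leaves Q equal to K — no shift from this change.
The forward reaction is endothermic. Raising T favours the endothermic direction — shift to the right.
Removing Y (aq), a product, drives the reaction to the right.
Only the nonzero effect(s) matter; the net shift is to the right.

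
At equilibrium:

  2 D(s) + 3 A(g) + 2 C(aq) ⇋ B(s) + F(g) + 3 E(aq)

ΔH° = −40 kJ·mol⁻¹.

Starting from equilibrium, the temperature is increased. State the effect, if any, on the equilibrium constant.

K depends on temperature via the van 't Hoff relation. The forward reaction is exothermic, so raising T decreases K.

decreases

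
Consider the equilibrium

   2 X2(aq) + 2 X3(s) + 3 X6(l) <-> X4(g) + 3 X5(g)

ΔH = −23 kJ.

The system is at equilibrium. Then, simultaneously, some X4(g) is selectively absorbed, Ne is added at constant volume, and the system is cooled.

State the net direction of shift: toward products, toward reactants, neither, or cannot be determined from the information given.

Removing X4 (g), a product, drives the reaction to the right.
At constant volume, adding an inert gas leaves every reacting species' partial pressure unchanged, so Q is unchanged — no shift from this change.
The forward reaction is exothermic. Lowering T favours the exothermic direction — shift to the right.
Only the nonzero effect(s) matter; the net shift is to the right.

right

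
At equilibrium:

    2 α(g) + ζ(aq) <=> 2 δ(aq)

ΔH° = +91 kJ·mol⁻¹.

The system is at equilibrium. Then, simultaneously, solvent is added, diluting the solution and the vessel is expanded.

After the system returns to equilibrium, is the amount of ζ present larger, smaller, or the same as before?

Dilution lowers every aqueous concentration by the same factor. Δn_aq = 2 − 1 = +1, so the system shifts toward the side with more dissolved moles — to the right.
Gas moles: reactants 2, products 0 (Δn_gas = -2). Expansion shifts the system toward the side with more moles of gas — to the left.
The two effects oppose each other, so the net shift — and hence the change in ζ — cannot be determined from the given information.

cannot be determined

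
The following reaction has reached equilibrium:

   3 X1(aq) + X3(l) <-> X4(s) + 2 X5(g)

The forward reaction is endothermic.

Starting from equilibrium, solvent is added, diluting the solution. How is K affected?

The equilibrium constant depends only on temperature. This perturbation may move the position of equilibrium, but since T is unchanged, K itself is unchanged.

unchanged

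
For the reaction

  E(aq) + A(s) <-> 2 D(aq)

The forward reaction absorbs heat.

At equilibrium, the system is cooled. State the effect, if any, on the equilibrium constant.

decreases

K depends on temperature via the van 't Hoff relation. The forward reaction is endothermic, so lowering T decreases K.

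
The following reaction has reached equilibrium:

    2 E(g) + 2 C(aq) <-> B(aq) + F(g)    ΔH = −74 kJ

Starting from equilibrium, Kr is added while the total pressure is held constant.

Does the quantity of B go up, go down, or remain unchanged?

Adding inert gas at constant total pressure expands the volume and lowers every reacting partial pressure. With Δn_gas = 1 − 2 = -1, Q moves away from K toward the side with fewer gas moles, so the system shifts toward the side with more gas moles — to the left.
The net shift is to the left. B is a product, so its amount decreases.

decreases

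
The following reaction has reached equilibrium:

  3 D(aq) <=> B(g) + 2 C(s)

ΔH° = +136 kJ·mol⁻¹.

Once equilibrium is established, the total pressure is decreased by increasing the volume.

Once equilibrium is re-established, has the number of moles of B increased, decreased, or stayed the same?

Gas moles: reactants 0, products 1 (Δn_gas = +1). Expansion shifts the system toward the side with more moles of gas — to the right.
The net shift is to the right. B is a product, so its amount increases.

increases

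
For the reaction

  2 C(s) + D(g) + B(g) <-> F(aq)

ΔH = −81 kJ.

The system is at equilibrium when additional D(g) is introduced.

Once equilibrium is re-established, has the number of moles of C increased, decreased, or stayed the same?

decreases

Adding D (g), a reactant, drives the reaction to the right.
The net shift is to the right. C is a reactant, so its amount decreases.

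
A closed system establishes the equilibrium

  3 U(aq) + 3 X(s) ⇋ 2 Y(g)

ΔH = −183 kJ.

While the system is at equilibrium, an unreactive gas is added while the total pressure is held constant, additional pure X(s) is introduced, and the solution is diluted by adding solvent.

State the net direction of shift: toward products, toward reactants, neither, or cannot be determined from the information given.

Adding inert gas at constant total pressure expands the volume and lowers every reacting partial pressure. With Δn_gas = 2 − 0 = +2, Q moves away from K toward the side with fewer gas moles, so the system shifts toward the side with more gas moles — to the right.
X is a pure solid; its activity is 1 regardless of amount, so Q is unaffected — no shift from this change.
Dilution lowers every aqueous concentration by the same factor. Δn_aq = 0 − 3 = -3, so the system shifts toward the side with more dissolved moles — to the left.
The individual effects push in opposite directions; without quantitative information the net direction cannot be determined.

cannot be determined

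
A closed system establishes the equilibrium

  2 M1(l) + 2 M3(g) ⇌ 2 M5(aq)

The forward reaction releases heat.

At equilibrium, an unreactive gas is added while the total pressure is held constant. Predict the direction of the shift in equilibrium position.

Adding inert gas at constant total pressure expands the volume and lowers every reacting partial pressure. With Δn_gas = 0 − 2 = -2, Q moves away from K toward the side with fewer gas moles, so the system shifts toward the side with more gas moles — to the left.

left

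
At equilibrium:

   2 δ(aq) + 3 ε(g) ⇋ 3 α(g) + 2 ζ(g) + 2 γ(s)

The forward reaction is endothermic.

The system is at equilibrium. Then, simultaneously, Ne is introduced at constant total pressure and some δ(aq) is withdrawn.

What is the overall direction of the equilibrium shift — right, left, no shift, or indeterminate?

cannot be determined

Adding inert gas at constant total pressure expands the volume and lowers every reacting partial pressure. With Δn_gas = 5 − 3 = +2, Q moves away from K toward the side with fewer gas moles, so the system shifts toward the side with more gas moles — to the right.
Removing δ (aq), a reactant, drives the reaction to the left.
The individual effects push in opposite directions; without quantitative information the net direction cannot be determined.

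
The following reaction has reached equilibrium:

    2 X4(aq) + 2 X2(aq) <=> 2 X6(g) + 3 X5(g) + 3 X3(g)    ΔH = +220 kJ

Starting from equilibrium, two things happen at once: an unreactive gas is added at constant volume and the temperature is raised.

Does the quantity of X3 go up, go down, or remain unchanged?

increases

At constant volume, adding an inert gas leaves every reacting species' partial pressure unchanged, so Q is unchanged — no shift from this change.
The forward reaction is endothermic. Raising T favours the endothermic direction — shift to the right.
The net shift is to the right. X3 is a product, so its amount increases.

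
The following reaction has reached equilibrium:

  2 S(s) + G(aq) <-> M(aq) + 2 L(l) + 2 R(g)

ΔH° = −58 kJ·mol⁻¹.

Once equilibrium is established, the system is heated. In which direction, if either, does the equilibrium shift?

left

The forward reaction is exothermic. Raising T favours the endothermic direction — shift to the left.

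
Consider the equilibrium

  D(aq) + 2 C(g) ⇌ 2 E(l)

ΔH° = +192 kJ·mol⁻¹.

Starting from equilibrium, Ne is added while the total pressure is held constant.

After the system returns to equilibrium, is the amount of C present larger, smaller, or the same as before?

increases

Adding inert gas at constant total pressure expands the volume and lowers every reacting partial pressure. With Δn_gas = 0 − 2 = -2, Q moves away from K toward the side with fewer gas moles, so the system shifts toward the side with more gas moles — to the left.
The net shift is to the left. C is a reactant, so its amount increases.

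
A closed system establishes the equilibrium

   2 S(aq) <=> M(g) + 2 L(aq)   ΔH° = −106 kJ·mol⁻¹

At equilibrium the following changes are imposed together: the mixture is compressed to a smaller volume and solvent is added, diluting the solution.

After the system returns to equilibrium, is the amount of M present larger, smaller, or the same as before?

decreases

Gas moles: reactants 0, products 1 (Δn_gas = +1). Compression shifts the system toward the side with fewer moles of gas — to the left.
Dilution scales every aqueous concentration by the same factor. Δn_aq = 2 − 2 = 0, so Q is unchanged — no shift.
The net shift is to the left. M is a product, so its amount decreases.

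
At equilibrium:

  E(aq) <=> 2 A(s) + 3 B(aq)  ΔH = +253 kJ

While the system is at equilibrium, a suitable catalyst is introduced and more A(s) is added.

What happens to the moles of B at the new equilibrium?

A catalyst speeds both forward and reverse rates equally; it changes neither Q nor K — no shift from this change.
A is a pure solid; its activity is 1 regardless of amount, so Q is unaffected — no shift from this change.
No net shift occurs, so the amount of B is unchanged.

unchanged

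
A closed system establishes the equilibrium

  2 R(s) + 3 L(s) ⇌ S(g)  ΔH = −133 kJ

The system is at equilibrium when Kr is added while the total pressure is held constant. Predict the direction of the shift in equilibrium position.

Adding inert gas at constant total pressure expands the volume and lowers every reacting partial pressure. With Δn_gas = 1 − 0 = +1, Q moves away from K toward the side with fewer gas moles, so the system shifts toward the side with more gas moles — to the right.

right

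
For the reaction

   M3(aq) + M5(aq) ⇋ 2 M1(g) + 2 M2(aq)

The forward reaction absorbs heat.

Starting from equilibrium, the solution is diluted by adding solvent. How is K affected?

unchanged

The equilibrium constant depends only on temperature. This perturbation changes neither the position of equilibrium nor K.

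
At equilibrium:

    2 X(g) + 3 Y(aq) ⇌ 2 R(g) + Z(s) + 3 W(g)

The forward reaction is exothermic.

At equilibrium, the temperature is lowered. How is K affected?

K depends on temperature via the van 't Hoff relation. The forward reaction is exothermic, so lowering T increases K.

increases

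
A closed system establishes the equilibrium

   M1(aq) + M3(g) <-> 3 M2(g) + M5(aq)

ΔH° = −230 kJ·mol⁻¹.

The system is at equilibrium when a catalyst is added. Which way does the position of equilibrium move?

no shift

A catalyst speeds both forward and reverse rates equally; it changes neither Q nor K — no shift from this change.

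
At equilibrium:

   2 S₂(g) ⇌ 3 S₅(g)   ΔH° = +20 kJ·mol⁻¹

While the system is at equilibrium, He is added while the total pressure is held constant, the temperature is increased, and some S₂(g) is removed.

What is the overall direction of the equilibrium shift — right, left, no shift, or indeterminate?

Adding inert gas at constant total pressure expands the volume and lowers every reacting partial pressure. With Δn_gas = 3 − 2 = +1, Q moves away from K toward the side with fewer gas moles, so the system shifts toward the side with more gas moles — to the right.
The forward reaction is endothermic. Raising T favours the endothermic direction — shift to the right.
Removing S₂ (g), a reactant, drives the reaction to the left.
The individual effects push in opposite directions; without quantitative information the net direction cannot be determined.

cannot be determined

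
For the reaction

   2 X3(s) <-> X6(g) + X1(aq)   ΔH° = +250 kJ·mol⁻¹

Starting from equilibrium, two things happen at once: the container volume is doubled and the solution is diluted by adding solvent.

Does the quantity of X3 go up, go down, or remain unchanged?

Gas moles: reactants 0, products 1 (Δn_gas = +1). Expansion shifts the system toward the side with more moles of gas — to the right.
Dilution lowers every aqueous concentration by the same factor. Δn_aq = 1 − 0 = +1, so the system shifts toward the side with more dissolved moles — to the right.
The net shift is to the right. X3 is a reactant, so its amount decreases.

decreases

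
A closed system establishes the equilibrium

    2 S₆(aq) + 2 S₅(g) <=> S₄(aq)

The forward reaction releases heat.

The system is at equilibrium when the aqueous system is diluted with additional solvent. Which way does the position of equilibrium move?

Dilution lowers every aqueous concentration by the same factor. Δn_aq = 1 − 2 = -1, so the system shifts toward the side with more dissolved moles — to the left.

left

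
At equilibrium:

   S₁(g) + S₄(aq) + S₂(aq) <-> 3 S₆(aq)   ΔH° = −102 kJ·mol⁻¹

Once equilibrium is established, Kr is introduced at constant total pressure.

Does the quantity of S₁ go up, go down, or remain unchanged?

Adding inert gas at constant total pressure expands the volume and lowers every reacting partial pressure. With Δn_gas = 0 − 1 = -1, Q moves away from K toward the side with fewer gas moles, so the system shifts toward the side with more gas moles — to the left.
The net shift is to the left. S₁ is a reactant, so its amount increases.

increases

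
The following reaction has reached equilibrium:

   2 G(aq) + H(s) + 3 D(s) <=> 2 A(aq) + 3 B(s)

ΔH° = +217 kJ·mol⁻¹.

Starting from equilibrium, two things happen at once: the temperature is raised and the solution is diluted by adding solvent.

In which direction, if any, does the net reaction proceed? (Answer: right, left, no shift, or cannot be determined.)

right

The forward reaction is endothermic. Raising T favours the endothermic direction — shift to the right.
Dilution scales every aqueous concentration by the same factor. Δn_aq = 2 − 2 = 0, so Q is unchanged — no shift.
Only the nonzero effect(s) matter; the net shift is to the right.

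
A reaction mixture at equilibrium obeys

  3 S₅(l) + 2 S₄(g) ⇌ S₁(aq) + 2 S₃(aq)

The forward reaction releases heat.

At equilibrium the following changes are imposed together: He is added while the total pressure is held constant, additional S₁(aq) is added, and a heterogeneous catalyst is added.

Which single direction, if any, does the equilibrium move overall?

left

Adding inert gas at constant total pressure expands the volume and lowers every reacting partial pressure. With Δn_gas = 0 − 2 = -2, Q moves away from K toward the side with fewer gas moles, so the system shifts toward the side with more gas moles — to the left.
Adding S₁ (aq), a product, drives the reaction to the left.
A catalyst speeds both forward and reverse rates equally; it changes neither Q nor K — no shift from this change.
Only the nonzero effect(s) matter; the net shift is to the left.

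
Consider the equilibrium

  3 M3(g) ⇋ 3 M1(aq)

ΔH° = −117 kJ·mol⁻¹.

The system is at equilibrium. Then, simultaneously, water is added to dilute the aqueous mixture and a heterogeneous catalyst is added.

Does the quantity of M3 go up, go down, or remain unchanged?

decreases

Dilution lowers every aqueous concentration by the same factor. Δn_aq = 3 − 0 = +3, so the system shifts toward the side with more dissolved moles — to the right.
A catalyst speeds both forward and reverse rates equally; it changes neither Q nor K — no shift from this change.
The net shift is to the right. M3 is a reactant, so its amount decreases.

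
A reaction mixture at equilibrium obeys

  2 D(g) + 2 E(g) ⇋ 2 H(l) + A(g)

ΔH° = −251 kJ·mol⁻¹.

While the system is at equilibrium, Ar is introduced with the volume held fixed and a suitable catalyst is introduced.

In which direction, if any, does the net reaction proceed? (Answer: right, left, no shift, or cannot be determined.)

no shift

At constant volume, adding an inert gas leaves every reacting species' partial pressure unchanged, so Q is unchanged — no shift from this change.
A catalyst speeds both forward and reverse rates equally; it changes neither Q nor K — no shift from this change.
None of the changes alters Q relative to K, so there is no net shift.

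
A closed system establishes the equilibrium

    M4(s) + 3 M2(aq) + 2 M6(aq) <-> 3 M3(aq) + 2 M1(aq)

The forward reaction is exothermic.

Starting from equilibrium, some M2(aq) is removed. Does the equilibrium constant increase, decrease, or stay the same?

unchanged

The equilibrium constant depends only on temperature. This perturbation may move the position of equilibrium, but since T is unchanged, K itself is unchanged.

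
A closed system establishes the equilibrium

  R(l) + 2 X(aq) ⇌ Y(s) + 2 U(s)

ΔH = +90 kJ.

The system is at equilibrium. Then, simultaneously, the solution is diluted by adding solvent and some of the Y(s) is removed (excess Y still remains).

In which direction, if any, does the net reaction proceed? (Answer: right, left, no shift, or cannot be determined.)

Dilution lowers every aqueous concentration by the same factor. Δn_aq = 0 − 2 = -2, so the system shifts toward the side with more dissolved moles — to the left.
Y is a pure solid; its activity is 1 regardless of amount, so Q is unaffected — no shift from this change.
Only the nonzero effect(s) matter; the net shift is to the left.

left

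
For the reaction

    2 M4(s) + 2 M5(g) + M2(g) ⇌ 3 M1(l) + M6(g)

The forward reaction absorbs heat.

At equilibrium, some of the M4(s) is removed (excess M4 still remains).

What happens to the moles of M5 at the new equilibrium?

unchanged

M4 is a pure solid; its activity is 1 regardless of amount, so Q is unaffected — no shift from this change.
No net shift occurs, so the amount of M5 is unchanged.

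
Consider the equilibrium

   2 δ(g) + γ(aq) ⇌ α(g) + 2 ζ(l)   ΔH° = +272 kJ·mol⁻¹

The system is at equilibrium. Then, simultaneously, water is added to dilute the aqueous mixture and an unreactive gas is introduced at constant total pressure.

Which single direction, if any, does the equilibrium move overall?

Dilution lowers every aqueous concentration by the same factor. Δn_aq = 0 − 1 = -1, so the system shifts toward the side with more dissolved moles — to the left.
Adding inert gas at constant total pressure expands the volume and lowers every reacting partial pressure. With Δn_gas = 1 − 2 = -1, Q moves away from K toward the side with fewer gas moles, so the system shifts toward the side with more gas moles — to the left.
All effects act in the same direction — net shift to the left.

left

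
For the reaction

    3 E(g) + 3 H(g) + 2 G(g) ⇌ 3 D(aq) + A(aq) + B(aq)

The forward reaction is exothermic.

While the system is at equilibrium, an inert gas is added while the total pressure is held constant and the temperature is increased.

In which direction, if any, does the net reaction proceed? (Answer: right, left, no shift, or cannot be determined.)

Adding inert gas at constant total pressure expands the volume and lowers every reacting partial pressure. With Δn_gas = 0 − 8 = -8, Q moves away from K toward the side with fewer gas moles, so the system shifts toward the side with more gas moles — to the left.
The forward reaction is exothermic. Raising T favours the endothermic direction — shift to the left.
All effects act in the same direction — net shift to the left.

left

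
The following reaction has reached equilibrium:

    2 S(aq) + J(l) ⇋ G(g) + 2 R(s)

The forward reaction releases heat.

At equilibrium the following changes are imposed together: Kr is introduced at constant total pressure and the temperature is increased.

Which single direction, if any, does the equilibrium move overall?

cannot be determined

Adding inert gas at constant total pressure expands the volume and lowers every reacting partial pressure. With Δn_gas = 1 − 0 = +1, Q moves away from K toward the side with fewer gas moles, so the system shifts toward the side with more gas moles — to the right.
The forward reaction is exothermic. Raising T favours the endothermic direction — shift to the left.
The individual effects push in opposite directions; without quantitative information the net direction cannot be determined.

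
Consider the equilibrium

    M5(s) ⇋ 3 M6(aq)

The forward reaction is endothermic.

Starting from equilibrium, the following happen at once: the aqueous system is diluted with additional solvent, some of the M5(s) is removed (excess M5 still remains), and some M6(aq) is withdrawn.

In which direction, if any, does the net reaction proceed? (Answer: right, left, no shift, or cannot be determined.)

right

Dilution lowers every aqueous concentration by the same factor. Δn_aq = 3 − 0 = +3, so the system shifts toward the side with more dissolved moles — to the right.
M5 is a pure solid; its activity is 1 regardless of amount, so Q is unaffected — no shift from this change.
Removing M6 (aq), a product, drives the reaction to the right.
Only the nonzero effect(s) matter; the net shift is to the right.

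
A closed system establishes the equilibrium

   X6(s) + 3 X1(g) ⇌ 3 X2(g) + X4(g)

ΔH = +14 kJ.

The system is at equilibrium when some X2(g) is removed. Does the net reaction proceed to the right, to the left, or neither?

Removing X2 (g), a product, drives the reaction to the right.

right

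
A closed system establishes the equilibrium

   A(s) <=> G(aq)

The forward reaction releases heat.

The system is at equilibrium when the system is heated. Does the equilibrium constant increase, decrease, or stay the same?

K depends on temperature via the van 't Hoff relation. The forward reaction is exothermic, so raising T decreases K.

decreases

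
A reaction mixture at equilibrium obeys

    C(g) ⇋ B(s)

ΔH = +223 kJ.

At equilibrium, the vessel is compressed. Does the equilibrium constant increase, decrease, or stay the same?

The equilibrium constant depends only on temperature. This perturbation may move the position of equilibrium, but since T is unchanged, K itself is unchanged.

unchanged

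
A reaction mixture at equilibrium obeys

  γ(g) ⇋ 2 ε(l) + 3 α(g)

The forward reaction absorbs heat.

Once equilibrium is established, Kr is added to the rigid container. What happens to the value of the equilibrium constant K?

unchanged

The equilibrium constant depends only on temperature. This perturbation changes neither the position of equilibrium nor K.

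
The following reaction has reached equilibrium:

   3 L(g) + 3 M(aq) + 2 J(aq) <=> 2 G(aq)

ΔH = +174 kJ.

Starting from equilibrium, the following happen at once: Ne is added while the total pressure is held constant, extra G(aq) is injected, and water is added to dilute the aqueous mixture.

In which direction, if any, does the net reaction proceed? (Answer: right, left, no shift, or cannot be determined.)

Adding inert gas at constant total pressure expands the volume and lowers every reacting partial pressure. With Δn_gas = 0 − 3 = -3, Q moves away from K toward the side with fewer gas moles, so the system shifts toward the side with more gas moles — to the left.
Adding G (aq), a product, drives the reaction to the left.
Dilution lowers every aqueous concentration by the same factor. Δn_aq = 2 − 5 = -3, so the system shifts toward the side with more dissolved moles — to the left.
All effects act in the same direction — net shift to the left.

left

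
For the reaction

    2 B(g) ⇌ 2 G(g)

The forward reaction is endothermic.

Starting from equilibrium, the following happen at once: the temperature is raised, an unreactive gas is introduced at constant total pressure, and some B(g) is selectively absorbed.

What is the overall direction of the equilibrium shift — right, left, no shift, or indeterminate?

The forward reaction is endothermic. Raising T favours the endothermic direction — shift to the right.
Adding inert gas at constant total pressure expands the volume, scaling every reacting partial pressure by the same factor. Δn_gas = 2 − 2 = 0, so Q is unchanged — no shift.
Removing B (g), a reactant, drives the reaction to the left.
The individual effects push in opposite directions; without quantitative information the net direction cannot be determined.

cannot be determined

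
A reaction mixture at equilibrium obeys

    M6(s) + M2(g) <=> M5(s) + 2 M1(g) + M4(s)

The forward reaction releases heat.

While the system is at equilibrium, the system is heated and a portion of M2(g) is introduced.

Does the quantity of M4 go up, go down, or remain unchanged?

The forward reaction is exothermic. Raising T favours the endothermic direction — shift to the left.
Adding M2 (g), a reactant, drives the reaction to the right.
The two effects oppose each other, so the net shift — and hence the change in M4 — cannot be determined from the given information.

cannot be determined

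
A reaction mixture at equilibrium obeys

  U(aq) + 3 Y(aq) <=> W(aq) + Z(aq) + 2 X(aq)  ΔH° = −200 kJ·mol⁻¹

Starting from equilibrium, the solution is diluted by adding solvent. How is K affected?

The equilibrium constant depends only on temperature. This perturbation changes neither the position of equilibrium nor K.

unchanged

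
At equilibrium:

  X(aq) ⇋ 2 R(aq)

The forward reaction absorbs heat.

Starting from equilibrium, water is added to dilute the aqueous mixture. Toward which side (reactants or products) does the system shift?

Dilution lowers every aqueous concentration by the same factor. Δn_aq = 2 − 1 = +1, so the system shifts toward the side with more dissolved moles — to the right.

right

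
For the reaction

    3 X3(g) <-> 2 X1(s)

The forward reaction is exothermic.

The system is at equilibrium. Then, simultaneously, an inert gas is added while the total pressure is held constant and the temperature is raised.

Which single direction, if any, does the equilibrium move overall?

left

Adding inert gas at constant total pressure expands the volume and lowers every reacting partial pressure. With Δn_gas = 0 − 3 = -3, Q moves away from K toward the side with fewer gas moles, so the system shifts toward the side with more gas moles — to the left.
The forward reaction is exothermic. Raising T favours the endothermic direction — shift to the left.
All effects act in the same direction — net shift to the left.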